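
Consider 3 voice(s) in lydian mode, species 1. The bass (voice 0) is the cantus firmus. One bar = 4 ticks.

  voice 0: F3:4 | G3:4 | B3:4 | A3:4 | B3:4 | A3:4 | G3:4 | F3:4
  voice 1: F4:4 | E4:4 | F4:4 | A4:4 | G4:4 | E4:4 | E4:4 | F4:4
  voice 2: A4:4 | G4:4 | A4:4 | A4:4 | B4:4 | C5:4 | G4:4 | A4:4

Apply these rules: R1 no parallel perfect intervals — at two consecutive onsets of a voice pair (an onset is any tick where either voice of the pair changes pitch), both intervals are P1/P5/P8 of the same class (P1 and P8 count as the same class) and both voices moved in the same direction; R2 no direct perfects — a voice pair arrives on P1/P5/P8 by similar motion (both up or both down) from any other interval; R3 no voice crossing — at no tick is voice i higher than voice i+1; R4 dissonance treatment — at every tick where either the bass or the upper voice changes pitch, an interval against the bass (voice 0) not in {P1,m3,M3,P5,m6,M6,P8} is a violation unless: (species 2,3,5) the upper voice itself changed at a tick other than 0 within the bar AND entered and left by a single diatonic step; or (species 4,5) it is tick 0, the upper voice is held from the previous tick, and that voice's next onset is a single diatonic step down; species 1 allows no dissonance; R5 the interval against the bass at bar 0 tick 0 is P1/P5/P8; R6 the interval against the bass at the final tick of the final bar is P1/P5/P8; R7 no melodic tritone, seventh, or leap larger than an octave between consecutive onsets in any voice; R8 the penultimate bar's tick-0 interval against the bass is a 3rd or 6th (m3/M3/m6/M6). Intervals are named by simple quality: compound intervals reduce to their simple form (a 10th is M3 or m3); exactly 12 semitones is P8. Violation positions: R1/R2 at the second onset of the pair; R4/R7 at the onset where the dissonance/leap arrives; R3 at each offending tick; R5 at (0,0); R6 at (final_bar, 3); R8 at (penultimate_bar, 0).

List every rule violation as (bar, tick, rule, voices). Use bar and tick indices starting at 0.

(0, 0, R5, (0, 2))
(2, 0, R4, (0, 1))
(2, 0, R4, (0, 2))
(4, 0, R1, (0, 2))
(5, 0, R2, (0, 1))
(6, 0, R2, (0, 2))
(6, 0, R8, (0, 2))
(7, 3, R6, (0, 2))

bar 0: v0=F3 v1=F4 v2=A4 downbeat M3
bar 1: v0=G3 v1=E4 v2=G4 downbeat P8
bar 2: v0=B3 v1=F4 v2=A4 downbeat m7
bar 3: v0=A3 v1=A4 v2=A4 downbeat P8
bar 4: v0=B3 v1=G4 v2=B4 downbeat P8
bar 5: v0=A3 v1=E4 v2=C5 downbeat m3
bar 6: v0=G3 v1=E4 v2=G4 downbeat P8
bar 7: v0=F3 v1=F4 v2=A4 downbeat M3
  -> R5 @ bar 0 tick 0 v(0, 2): opens on M3
  -> R4 @ bar 2 tick 0 v(0, 1): B3/F4 TT untreated
  -> R4 @ bar 2 tick 0 v(0, 2): B3/A4 m7 untreated
  -> R1 @ bar 4 tick 0 v(0, 2): A3/A4 P8 -> B3/B4 P8 similar
  -> R2 @ bar 5 tick 0 v(0, 1): B3/G4 m6 -> A3/E4 P5 similar
  -> R2 @ bar 6 tick 0 v(0, 2): A3/C5 m3 -> G3/G4 P8 similar
  -> R8 @ bar 6 tick 0 v(0, 2): penult P8 not 3rd/6th
  -> R6 @ bar 7 tick 3 v(0, 2): closes on M3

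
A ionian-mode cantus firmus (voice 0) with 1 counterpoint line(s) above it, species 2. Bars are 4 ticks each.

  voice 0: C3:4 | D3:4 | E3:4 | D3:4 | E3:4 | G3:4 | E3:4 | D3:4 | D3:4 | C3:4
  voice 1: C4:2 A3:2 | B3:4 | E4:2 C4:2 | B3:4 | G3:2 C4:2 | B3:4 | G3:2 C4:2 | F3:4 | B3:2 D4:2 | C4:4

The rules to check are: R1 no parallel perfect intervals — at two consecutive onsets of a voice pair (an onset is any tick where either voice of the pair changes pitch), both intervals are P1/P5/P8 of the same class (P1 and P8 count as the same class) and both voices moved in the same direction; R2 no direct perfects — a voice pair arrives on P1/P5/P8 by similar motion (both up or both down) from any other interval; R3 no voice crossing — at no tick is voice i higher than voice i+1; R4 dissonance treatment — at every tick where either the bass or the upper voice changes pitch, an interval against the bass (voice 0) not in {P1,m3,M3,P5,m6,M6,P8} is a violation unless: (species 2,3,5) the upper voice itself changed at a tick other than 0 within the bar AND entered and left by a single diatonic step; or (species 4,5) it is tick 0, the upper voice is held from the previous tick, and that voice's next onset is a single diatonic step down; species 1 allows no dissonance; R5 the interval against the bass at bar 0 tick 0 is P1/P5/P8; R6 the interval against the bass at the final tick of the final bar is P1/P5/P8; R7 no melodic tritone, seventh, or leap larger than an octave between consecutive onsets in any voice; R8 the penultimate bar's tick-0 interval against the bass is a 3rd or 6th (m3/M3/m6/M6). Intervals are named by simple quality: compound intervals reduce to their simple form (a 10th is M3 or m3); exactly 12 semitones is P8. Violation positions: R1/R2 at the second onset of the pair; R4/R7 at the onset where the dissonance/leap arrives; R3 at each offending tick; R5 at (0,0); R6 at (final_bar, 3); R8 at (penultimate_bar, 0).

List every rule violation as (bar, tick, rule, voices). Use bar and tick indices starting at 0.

bar 0: v0=C3 v1=C4 downbeat P8
bar 1: v0=D3 v1=B3 downbeat M6
bar 2: v0=E3 v1=E4 downbeat P8
bar 3: v0=D3 v1=B3 downbeat M6
bar 4: v0=E3 v1=G3 downbeat m3
bar 5: v0=G3 v1=B3 downbeat M3
bar 6: v0=E3 v1=G3 downbeat m3
bar 7: v0=D3 v1=F3 downbeat m3
bar 8: v0=D3 v1=B3 downbeat M6
bar 9: v0=C3 v1=C4 downbeat P8
  -> R2 @ bar 2 tick 0 v(0, 1): D3/B3 M6 -> E3/E4 P8 similar
  -> R7 @ bar 8 tick 0 v(1,): F3->B3 leap 6st
  -> R1 @ bar 9 tick 0 v(0, 1): D3/D4 P8 -> C3/C4 P8 similar

(2, 0, R2, (0, 1))
(8, 0, R7, (1,))
(9, 0, R1, (0, 1))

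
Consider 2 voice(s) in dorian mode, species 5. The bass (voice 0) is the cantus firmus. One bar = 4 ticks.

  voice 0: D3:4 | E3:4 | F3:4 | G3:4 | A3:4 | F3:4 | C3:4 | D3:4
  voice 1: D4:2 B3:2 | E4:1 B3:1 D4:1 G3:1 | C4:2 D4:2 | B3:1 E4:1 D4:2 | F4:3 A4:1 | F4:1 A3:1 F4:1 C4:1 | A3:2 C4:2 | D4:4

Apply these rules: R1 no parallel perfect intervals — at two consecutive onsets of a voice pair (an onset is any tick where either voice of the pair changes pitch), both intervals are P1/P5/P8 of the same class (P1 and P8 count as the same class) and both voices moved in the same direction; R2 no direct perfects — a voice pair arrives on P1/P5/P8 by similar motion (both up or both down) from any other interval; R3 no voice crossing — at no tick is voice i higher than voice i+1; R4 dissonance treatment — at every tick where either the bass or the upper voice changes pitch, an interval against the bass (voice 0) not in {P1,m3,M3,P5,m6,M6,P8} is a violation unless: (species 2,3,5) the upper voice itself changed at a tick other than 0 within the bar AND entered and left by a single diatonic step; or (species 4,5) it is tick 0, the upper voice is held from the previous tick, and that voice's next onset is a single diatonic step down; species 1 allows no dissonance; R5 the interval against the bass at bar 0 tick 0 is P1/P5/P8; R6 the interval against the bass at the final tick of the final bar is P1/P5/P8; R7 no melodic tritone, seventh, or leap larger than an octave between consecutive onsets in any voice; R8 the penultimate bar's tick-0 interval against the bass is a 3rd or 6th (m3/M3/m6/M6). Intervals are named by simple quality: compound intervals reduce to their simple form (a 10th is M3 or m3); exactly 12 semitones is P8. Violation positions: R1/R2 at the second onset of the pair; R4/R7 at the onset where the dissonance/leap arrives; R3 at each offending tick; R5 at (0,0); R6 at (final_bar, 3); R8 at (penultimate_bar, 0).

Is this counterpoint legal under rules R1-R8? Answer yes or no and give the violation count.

bar 0: v0=D3 v1=D4 (P8)
bar 1: v0=E3 v1=E4 (P8)
bar 2: v0=F3 v1=C4 (P5)
bar 3: v0=G3 v1=B3 (M3)
bar 4: v0=A3 v1=F4 (m6)
bar 5: v0=F3 v1=F4 (P8)
bar 6: v0=C3 v1=A3 (M6)
bar 7: v0=D3 v1=D4 (P8)
  R2 @ bar1.0: D3/B3 M6 -> E3/E4 P8 similar
  R4 @ bar1.2: E3/D4 m7 untreated
  R2 @ bar2.0: E3/G3 m3 -> F3/C4 P5 similar
  R1 @ bar5.0: A3/A4 P8 -> F3/F4 P8 similar
  R1 @ bar7.0: C3/C4 P8 -> D3/D4 P8 similar

No (5 violations)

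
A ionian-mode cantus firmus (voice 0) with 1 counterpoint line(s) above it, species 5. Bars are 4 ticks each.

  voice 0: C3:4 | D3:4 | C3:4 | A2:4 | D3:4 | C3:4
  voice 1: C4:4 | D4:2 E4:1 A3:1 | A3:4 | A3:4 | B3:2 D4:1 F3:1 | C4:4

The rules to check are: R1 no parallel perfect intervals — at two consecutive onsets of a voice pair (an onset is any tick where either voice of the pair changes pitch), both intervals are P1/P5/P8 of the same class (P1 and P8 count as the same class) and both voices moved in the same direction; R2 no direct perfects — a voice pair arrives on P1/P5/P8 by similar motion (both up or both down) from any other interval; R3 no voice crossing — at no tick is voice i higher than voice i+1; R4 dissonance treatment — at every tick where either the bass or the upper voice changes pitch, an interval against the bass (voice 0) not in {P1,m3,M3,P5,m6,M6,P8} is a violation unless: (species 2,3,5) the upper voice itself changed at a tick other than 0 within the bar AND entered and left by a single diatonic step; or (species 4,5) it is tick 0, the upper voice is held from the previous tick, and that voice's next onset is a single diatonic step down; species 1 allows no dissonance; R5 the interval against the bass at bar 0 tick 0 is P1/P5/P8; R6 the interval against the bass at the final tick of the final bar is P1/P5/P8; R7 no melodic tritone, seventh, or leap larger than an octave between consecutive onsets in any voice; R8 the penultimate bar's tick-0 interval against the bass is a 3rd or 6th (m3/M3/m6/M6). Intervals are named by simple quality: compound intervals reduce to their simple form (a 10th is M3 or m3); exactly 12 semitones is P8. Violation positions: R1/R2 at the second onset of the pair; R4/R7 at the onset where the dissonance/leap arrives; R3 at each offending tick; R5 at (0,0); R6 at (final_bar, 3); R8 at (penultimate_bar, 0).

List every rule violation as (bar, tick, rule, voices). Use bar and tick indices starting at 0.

bar 0: v0=C3 v1=C4 downbeat P8
bar 1: v0=D3 v1=D4 downbeat P8
bar 2: v0=C3 v1=A3 downbeat M6
bar 3: v0=A2 v1=A3 downbeat P8
bar 4: v0=D3 v1=B3 downbeat M6
bar 5: v0=C3 v1=C4 downbeat P8
  -> R1 @ bar 1 tick 0 v(0, 1): C3/C4 P8 -> D3/D4 P8 similar
  -> R4 @ bar 1 tick 2 v(0, 1): D3/E4 M2 untreated

(1, 0, R1, (0, 1))
(1, 2, R4, (0, 1))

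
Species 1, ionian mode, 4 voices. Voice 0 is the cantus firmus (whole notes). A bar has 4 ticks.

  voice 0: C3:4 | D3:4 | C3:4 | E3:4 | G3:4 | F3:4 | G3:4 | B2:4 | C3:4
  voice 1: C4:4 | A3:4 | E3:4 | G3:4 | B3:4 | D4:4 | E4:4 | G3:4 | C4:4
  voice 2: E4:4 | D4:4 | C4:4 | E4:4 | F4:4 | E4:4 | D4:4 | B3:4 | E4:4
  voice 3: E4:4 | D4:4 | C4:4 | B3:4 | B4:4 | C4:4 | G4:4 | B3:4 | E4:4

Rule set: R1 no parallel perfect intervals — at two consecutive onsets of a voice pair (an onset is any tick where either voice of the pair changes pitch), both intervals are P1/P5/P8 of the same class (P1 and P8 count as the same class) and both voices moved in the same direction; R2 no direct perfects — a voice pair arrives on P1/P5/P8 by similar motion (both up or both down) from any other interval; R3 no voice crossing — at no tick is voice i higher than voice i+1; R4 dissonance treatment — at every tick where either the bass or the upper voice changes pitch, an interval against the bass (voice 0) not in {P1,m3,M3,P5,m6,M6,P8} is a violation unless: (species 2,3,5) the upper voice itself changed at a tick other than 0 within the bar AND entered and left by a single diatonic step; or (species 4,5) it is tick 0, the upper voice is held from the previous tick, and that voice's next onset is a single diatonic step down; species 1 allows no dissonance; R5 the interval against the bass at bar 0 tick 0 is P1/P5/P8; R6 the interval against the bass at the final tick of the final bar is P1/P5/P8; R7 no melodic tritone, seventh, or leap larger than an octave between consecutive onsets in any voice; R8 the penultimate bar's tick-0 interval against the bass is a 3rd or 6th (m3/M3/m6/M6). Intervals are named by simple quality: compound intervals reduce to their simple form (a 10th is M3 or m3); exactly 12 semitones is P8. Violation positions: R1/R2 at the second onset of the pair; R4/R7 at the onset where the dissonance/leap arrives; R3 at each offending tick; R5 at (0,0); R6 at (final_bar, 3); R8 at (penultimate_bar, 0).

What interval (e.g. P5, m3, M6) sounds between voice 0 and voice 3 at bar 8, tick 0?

M3

voice 0=C3 voice 3=E4 -> M3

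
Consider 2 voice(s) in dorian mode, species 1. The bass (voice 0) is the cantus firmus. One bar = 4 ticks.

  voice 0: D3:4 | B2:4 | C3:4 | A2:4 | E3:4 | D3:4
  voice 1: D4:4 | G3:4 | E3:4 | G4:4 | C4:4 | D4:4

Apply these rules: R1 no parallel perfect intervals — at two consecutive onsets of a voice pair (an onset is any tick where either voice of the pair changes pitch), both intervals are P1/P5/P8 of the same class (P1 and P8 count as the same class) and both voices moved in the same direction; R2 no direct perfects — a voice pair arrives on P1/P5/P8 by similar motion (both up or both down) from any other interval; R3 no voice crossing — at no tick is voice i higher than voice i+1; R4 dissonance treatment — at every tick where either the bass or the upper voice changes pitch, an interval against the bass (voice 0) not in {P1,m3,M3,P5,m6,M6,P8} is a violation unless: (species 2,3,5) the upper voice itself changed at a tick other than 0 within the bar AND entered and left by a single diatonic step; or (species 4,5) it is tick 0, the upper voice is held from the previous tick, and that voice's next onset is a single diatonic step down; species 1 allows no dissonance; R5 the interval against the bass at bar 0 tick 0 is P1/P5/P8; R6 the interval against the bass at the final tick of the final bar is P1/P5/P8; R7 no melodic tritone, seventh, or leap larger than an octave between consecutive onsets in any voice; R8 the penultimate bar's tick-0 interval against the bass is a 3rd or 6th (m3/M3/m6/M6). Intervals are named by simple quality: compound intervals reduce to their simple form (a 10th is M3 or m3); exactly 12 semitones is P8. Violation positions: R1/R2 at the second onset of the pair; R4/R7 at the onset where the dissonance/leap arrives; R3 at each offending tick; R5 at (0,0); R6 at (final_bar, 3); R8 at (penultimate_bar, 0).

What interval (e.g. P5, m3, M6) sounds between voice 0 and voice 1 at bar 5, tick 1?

voice 0=D3 voice 1=D4 -> P8

P8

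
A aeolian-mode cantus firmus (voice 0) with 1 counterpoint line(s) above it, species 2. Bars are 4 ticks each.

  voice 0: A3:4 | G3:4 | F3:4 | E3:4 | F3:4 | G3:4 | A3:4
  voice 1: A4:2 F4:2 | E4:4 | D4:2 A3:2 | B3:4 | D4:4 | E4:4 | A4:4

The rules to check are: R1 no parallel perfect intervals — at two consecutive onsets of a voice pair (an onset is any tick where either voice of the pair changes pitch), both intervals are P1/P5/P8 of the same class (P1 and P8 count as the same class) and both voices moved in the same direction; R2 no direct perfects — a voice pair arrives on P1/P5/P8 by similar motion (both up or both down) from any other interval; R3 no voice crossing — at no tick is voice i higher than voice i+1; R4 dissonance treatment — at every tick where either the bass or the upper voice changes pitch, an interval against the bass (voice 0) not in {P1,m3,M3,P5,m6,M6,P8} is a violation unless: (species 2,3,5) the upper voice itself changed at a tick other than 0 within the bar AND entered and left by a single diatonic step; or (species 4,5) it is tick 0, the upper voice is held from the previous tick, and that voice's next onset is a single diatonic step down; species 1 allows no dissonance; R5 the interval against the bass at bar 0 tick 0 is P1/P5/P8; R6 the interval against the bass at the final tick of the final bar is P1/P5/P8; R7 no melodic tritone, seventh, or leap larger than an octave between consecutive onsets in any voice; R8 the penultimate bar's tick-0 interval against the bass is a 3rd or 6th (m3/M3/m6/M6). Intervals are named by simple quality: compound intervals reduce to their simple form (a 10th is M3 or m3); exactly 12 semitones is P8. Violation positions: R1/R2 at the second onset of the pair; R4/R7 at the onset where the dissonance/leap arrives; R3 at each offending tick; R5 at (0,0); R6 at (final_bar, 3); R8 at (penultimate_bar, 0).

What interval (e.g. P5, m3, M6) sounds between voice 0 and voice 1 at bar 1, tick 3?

M6

voice 0=G3 voice 1=E4 -> M6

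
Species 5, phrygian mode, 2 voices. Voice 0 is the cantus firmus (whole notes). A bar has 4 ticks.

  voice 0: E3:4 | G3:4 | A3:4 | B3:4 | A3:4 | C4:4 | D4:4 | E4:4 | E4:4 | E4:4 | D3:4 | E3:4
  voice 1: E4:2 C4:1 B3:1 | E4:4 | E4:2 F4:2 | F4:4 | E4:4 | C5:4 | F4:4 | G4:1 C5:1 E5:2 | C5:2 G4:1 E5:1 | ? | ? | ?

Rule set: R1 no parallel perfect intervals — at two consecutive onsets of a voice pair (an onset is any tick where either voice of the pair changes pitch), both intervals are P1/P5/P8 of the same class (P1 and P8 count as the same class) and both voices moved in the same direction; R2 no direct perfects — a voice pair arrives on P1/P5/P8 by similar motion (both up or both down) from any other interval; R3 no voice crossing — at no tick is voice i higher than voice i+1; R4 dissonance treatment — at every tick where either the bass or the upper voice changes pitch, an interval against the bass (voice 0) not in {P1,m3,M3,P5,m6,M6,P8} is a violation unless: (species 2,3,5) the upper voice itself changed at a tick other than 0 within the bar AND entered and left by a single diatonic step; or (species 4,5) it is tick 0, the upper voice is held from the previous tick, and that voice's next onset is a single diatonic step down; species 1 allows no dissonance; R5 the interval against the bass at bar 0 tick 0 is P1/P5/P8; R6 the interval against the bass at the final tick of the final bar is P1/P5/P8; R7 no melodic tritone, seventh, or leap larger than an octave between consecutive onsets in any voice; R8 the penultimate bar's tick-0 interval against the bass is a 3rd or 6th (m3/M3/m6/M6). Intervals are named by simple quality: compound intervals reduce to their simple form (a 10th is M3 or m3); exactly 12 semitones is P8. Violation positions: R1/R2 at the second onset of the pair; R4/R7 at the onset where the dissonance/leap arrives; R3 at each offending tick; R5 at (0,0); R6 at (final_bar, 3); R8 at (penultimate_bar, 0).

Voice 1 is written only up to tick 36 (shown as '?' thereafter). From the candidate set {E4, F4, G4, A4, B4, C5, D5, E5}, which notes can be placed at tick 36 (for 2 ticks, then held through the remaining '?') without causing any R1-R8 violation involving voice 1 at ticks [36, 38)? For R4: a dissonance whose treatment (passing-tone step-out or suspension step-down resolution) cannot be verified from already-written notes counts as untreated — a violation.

{B4, C5, E4, E5, G4}

E4: legal
F4: violates R4,R7
G4: legal
A4: violates R4
B4: legal
C5: legal
D5: violates R4
E5: legal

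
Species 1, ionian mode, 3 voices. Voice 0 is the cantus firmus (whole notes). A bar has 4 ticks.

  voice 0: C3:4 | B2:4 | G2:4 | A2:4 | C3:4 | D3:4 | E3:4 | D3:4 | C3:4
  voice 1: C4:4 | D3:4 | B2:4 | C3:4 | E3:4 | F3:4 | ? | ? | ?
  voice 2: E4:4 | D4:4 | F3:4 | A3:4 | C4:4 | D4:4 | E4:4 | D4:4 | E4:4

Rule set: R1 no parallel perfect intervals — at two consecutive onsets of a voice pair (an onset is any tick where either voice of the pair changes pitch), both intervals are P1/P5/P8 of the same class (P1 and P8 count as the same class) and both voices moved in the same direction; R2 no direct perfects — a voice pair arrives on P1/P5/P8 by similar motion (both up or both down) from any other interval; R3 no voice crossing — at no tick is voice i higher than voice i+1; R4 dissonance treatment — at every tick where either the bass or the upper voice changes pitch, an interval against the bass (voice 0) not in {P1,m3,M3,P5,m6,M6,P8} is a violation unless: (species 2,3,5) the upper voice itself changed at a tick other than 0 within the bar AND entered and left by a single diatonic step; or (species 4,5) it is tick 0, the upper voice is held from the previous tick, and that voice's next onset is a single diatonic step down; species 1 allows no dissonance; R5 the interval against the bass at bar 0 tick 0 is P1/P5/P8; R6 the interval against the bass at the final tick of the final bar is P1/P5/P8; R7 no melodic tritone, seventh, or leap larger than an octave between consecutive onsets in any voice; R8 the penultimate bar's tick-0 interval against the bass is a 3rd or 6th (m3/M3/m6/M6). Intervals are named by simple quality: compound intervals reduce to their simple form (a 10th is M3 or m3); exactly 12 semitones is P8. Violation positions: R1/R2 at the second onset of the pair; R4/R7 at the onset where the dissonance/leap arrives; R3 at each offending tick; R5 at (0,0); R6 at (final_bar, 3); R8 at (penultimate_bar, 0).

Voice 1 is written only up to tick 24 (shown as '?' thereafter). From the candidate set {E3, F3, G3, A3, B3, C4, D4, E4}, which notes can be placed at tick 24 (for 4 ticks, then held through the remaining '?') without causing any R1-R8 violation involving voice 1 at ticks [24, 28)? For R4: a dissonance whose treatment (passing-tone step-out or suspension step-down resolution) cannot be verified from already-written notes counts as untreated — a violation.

{C4, E3, G3}

E3: legal
F3: violates R4
G3: legal
A3: violates R2,R4
B3: violates R2,R7
C4: legal
D4: violates R4
E4: violates R2,R7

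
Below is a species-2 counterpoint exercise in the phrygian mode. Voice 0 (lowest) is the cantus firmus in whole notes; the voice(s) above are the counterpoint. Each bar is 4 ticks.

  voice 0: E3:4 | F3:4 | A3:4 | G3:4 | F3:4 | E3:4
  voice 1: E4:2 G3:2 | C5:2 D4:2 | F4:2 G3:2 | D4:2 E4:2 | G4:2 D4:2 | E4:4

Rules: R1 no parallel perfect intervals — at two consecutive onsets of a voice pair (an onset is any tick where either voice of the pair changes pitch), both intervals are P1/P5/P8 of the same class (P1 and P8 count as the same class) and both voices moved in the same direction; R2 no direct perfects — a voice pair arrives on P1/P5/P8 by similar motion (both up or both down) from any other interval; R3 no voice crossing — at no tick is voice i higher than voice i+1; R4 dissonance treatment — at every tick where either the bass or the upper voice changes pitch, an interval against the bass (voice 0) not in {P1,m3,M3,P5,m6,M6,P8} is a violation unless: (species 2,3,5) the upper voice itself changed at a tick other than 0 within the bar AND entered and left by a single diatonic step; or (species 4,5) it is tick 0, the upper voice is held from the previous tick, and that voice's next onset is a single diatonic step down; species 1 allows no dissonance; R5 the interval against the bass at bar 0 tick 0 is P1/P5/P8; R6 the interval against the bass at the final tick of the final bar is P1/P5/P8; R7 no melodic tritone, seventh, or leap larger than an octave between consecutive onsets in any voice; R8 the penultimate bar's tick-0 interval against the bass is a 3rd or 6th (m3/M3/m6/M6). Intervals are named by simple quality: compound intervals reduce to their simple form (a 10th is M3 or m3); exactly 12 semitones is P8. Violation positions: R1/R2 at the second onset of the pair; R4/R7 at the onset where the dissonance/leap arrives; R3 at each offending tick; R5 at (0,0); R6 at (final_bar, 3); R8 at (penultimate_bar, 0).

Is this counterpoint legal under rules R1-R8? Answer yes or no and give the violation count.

No (9 violations)

bar 0: v0=E3 v1=E4 (P8)
bar 1: v0=F3 v1=C5 (P5)
bar 2: v0=A3 v1=F4 (m6)
bar 3: v0=G3 v1=D4 (P5)
bar 4: v0=F3 v1=G4 (M2)
bar 5: v0=E3 v1=E4 (P8)
  R2 @ bar1.0: E3/G3 m3 -> F3/C5 P5 similar
  R7 @ bar1.0: G3->C5 leap 17st
  R7 @ bar1.2: C5->D4 leap 10st
  R3 @ bar2.2: A3 above G3
  R4 @ bar2.2: A3/G3 M2 untreated
  R7 @ bar2.2: F4->G3 leap 10st
  R3 @ bar2.3: A3 above G3
  R4 @ bar4.0: F3/G4 M2 untreated
  R8 @ bar4.0: penult M2 not 3rd/6th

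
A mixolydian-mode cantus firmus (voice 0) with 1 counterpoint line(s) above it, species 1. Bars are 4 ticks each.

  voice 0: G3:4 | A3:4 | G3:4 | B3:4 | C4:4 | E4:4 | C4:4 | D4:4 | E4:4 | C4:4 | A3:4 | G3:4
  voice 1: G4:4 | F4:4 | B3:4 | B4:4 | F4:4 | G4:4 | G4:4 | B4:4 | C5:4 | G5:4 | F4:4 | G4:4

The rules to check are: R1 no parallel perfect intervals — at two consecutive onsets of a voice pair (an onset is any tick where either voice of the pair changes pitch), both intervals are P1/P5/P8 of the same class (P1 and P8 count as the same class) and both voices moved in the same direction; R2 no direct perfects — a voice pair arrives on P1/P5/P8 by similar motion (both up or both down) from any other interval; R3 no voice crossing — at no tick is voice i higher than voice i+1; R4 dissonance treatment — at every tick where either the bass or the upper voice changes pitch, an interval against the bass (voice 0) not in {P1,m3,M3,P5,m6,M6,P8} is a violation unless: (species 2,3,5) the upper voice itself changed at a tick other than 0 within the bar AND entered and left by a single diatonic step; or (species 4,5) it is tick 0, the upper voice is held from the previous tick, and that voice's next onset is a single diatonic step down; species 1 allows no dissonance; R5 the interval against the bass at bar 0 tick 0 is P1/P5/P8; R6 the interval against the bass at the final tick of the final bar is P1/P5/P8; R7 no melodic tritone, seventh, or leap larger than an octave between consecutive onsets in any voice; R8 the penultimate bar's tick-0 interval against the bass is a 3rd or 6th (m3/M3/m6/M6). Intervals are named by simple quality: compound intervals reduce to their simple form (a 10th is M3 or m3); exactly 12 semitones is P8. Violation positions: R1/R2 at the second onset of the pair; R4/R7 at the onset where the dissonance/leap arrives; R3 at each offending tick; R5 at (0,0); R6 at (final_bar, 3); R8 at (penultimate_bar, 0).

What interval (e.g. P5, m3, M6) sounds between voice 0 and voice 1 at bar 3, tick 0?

voice 0=B3 voice 1=B4 -> P8

P8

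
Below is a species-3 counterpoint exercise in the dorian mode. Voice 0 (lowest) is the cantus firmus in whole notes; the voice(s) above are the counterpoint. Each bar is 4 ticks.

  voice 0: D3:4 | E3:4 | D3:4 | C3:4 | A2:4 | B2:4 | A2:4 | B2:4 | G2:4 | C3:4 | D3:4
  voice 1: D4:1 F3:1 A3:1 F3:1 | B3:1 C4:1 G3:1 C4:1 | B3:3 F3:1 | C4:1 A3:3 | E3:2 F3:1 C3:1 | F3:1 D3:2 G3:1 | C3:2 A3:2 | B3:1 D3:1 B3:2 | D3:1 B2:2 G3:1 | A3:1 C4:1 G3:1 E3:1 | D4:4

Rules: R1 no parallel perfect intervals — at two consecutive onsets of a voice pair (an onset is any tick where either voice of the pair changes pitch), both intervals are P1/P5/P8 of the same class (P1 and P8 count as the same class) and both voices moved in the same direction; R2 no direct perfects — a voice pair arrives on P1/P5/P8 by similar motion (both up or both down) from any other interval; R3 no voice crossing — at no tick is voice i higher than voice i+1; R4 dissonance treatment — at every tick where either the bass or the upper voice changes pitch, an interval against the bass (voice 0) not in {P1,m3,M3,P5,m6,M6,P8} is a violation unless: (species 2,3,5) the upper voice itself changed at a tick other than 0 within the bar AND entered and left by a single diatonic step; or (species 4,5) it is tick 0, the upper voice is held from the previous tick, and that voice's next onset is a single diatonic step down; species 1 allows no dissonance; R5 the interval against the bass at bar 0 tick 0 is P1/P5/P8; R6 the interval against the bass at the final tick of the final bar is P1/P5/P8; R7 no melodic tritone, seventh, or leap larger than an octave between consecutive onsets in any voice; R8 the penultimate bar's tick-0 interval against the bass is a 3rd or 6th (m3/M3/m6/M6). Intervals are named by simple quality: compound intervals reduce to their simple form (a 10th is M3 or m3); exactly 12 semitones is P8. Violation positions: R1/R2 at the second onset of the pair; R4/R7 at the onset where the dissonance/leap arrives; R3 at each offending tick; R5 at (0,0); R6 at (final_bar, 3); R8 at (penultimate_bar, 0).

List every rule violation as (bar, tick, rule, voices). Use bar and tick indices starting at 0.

bar 0: v0=D3 v1=D4 downbeat P8
bar 1: v0=E3 v1=B3 downbeat P5
bar 2: v0=D3 v1=B3 downbeat M6
bar 3: v0=C3 v1=C4 downbeat P8
bar 4: v0=A2 v1=E3 downbeat P5
bar 5: v0=B2 v1=F3 downbeat TT
bar 6: v0=A2 v1=C3 downbeat m3
bar 7: v0=B2 v1=B3 downbeat P8
bar 8: v0=G2 v1=D3 downbeat P5
bar 9: v0=C3 v1=A3 downbeat M6
bar 10: v0=D3 v1=D4 downbeat P8
  -> R2 @ bar 1 tick 0 v(0, 1): D3/F3 m3 -> E3/B3 P5 similar
  -> R7 @ bar 1 tick 0 v(1,): F3->B3 leap 6st
  -> R7 @ bar 2 tick 3 v(1,): B3->F3 leap 6st
  -> R2 @ bar 4 tick 0 v(0, 1): C3/A3 M6 -> A2/E3 P5 similar
  -> R4 @ bar 5 tick 0 v(0, 1): B2/F3 TT untreated
  -> R1 @ bar 7 tick 0 v(0, 1): A2/A3 P8 -> B2/B3 P8 similar
  -> R2 @ bar 8 tick 0 v(0, 1): B2/B3 P8 -> G2/D3 P5 similar
  -> R2 @ bar 10 tick 0 v(0, 1): C3/E3 M3 -> D3/D4 P8 similar
  -> R7 @ bar 10 tick 0 v(1,): E3->D4 leap 10st

(1, 0, R2, (0, 1))
(1, 0, R7, (1,))
(2, 3, R7, (1,))
(4, 0, R2, (0, 1))
(5, 0, R4, (0, 1))
(7, 0, R1, (0, 1))
(8, 0, R2, (0, 1))
(10, 0, R2, (0, 1))
(10, 0, R7, (1,))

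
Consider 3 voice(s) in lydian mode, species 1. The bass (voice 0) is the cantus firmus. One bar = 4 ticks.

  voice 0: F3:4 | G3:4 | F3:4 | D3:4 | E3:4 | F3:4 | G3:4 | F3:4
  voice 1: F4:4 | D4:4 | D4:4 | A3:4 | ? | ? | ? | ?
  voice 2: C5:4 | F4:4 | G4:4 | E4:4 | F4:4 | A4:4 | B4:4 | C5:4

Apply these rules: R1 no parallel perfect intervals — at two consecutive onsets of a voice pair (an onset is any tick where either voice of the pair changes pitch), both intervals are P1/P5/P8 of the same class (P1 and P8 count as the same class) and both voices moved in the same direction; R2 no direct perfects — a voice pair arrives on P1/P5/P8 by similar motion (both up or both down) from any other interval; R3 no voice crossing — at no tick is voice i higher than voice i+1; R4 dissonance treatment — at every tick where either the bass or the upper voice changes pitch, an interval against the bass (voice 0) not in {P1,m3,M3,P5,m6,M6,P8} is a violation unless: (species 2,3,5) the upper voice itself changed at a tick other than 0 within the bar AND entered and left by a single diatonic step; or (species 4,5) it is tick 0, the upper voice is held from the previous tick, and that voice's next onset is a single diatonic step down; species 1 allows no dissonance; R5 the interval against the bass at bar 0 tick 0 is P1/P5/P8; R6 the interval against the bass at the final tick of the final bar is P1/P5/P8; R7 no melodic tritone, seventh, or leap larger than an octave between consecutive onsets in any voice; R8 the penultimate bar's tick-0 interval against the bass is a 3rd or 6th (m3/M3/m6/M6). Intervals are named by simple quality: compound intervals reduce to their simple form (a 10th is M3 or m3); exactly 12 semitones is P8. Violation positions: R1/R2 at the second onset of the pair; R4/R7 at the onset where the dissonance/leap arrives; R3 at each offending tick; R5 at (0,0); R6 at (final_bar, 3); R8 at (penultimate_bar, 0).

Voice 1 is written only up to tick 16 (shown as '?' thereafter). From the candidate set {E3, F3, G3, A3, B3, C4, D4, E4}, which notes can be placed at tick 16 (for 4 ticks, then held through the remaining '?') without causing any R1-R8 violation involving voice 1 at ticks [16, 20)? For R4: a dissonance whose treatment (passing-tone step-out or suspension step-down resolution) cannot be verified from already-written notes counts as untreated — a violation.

{C4, E3, G3}

E3: legal
F3: violates R4
G3: legal
A3: violates R4
B3: violates R1
C4: legal
D4: violates R4
E4: violates R2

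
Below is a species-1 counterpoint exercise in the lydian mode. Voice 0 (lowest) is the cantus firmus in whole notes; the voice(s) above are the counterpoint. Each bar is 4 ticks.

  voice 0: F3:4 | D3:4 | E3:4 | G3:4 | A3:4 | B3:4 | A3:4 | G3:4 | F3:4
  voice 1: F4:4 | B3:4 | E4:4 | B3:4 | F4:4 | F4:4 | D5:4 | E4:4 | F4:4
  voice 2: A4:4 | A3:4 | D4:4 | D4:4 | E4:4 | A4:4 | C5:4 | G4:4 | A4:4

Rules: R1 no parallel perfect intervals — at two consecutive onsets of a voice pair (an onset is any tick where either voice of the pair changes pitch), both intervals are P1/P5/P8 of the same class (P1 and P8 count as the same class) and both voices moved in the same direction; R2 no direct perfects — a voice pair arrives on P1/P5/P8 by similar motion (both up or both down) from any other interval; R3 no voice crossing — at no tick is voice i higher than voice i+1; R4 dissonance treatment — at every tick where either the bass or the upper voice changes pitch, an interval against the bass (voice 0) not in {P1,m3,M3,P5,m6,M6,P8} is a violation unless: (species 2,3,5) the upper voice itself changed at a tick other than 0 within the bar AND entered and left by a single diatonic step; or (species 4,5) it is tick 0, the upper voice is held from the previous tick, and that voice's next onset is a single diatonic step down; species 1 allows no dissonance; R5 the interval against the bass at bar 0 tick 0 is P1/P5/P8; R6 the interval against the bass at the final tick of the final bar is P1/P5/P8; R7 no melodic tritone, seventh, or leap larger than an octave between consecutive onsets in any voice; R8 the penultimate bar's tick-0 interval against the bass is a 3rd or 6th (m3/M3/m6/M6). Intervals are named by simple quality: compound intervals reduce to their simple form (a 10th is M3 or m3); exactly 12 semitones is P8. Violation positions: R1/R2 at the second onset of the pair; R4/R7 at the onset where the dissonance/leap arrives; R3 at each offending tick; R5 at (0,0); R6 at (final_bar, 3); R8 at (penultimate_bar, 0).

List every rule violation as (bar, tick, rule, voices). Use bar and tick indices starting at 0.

(0, 0, R5, (0, 2))
(1, 0, R2, (0, 2))
(1, 0, R3, (1, 2))
(1, 0, R7, (1,))
(1, 1, R3, (1, 2))
(1, 2, R3, (1, 2))
(1, 3, R3, (1, 2))
(2, 0, R2, (0, 1))
(2, 0, R3, (1, 2))
(2, 0, R4, (0, 2))
(2, 1, R3, (1, 2))
(2, 2, R3, (1, 2))
(2, 3, R3, (1, 2))
(4, 0, R1, (0, 2))
(4, 0, R3, (1, 2))
(4, 0, R7, (1,))
(4, 1, R3, (1, 2))
(4, 2, R3, (1, 2))
(4, 3, R3, (1, 2))
(5, 0, R4, (0, 1))
(5, 0, R4, (0, 2))
(6, 0, R3, (1, 2))
(6, 0, R4, (0, 1))
(6, 1, R3, (1, 2))
(6, 2, R3, (1, 2))
(6, 3, R3, (1, 2))
(7, 0, R2, (0, 2))
(7, 0, R7, (1,))
(7, 0, R8, (0, 2))
(8, 3, R6, (0, 2))

bar 0: v0=F3 v1=F4 v2=A4 downbeat M3
bar 1: v0=D3 v1=B3 v2=A3 downbeat P5
bar 2: v0=E3 v1=E4 v2=D4 downbeat m7
bar 3: v0=G3 v1=B3 v2=D4 downbeat P5
bar 4: v0=A3 v1=F4 v2=E4 downbeat P5
bar 5: v0=B3 v1=F4 v2=A4 downbeat m7
bar 6: v0=A3 v1=D5 v2=C5 downbeat m3
bar 7: v0=G3 v1=E4 v2=G4 downbeat P8
bar 8: v0=F3 v1=F4 v2=A4 downbeat M3
  -> R5 @ bar 0 tick 0 v(0, 2): opens on M3
  -> R2 @ bar 1 tick 0 v(0, 2): F3/A4 M3 -> D3/A3 P5 similar
  -> R3 @ bar 1 tick 0 v(1, 2): B3 above A3
  -> R7 @ bar 1 tick 0 v(1,): F4->B3 leap 6st
  -> R3 @ bar 1 tick 1 v(1, 2): B3 above A3
  -> R3 @ bar 1 tick 2 v(1, 2): B3 above A3
  -> R3 @ bar 1 tick 3 v(1, 2): B3 above A3
  -> R2 @ bar 2 tick 0 v(0, 1): D3/B3 M6 -> E3/E4 P8 similar
  -> R3 @ bar 2 tick 0 v(1, 2): E4 above D4
  -> R4 @ bar 2 tick 0 v(0, 2): E3/D4 m7 untreated
  -> R3 @ bar 2 tick 1 v(1, 2): E4 above D4
  -> R3 @ bar 2 tick 2 v(1, 2): E4 above D4
  -> R3 @ bar 2 tick 3 v(1, 2): E4 above D4
  -> R1 @ bar 4 tick 0 v(0, 2): G3/D4 P5 -> A3/E4 P5 similar
  -> R3 @ bar 4 tick 0 v(1, 2): F4 above E4
  -> R7 @ bar 4 tick 0 v(1,): B3->F4 leap 6st
  -> R3 @ bar 4 tick 1 v(1, 2): F4 above E4
  -> R3 @ bar 4 tick 2 v(1, 2): F4 above E4
  -> R3 @ bar 4 tick 3 v(1, 2): F4 above E4
  -> R4 @ bar 5 tick 0 v(0, 1): B3/F4 TT untreated
  -> R4 @ bar 5 tick 0 v(0, 2): B3/A4 m7 untreated
  -> R3 @ bar 6 tick 0 v(1, 2): D5 above C5
  -> R4 @ bar 6 tick 0 v(0, 1): A3/D5 P4 untreated
  -> R3 @ bar 6 tick 1 v(1, 2): D5 above C5
  -> R3 @ bar 6 tick 2 v(1, 2): D5 above C5
  -> R3 @ bar 6 tick 3 v(1, 2): D5 above C5
  -> R2 @ bar 7 tick 0 v(0, 2): A3/C5 m3 -> G3/G4 P8 similar
  -> R7 @ bar 7 tick 0 v(1,): D5->E4 leap 10st
  -> R8 @ bar 7 tick 0 v(0, 2): penult P8 not 3rd/6th
  -> R6 @ bar 8 tick 3 v(0, 2): closes on M3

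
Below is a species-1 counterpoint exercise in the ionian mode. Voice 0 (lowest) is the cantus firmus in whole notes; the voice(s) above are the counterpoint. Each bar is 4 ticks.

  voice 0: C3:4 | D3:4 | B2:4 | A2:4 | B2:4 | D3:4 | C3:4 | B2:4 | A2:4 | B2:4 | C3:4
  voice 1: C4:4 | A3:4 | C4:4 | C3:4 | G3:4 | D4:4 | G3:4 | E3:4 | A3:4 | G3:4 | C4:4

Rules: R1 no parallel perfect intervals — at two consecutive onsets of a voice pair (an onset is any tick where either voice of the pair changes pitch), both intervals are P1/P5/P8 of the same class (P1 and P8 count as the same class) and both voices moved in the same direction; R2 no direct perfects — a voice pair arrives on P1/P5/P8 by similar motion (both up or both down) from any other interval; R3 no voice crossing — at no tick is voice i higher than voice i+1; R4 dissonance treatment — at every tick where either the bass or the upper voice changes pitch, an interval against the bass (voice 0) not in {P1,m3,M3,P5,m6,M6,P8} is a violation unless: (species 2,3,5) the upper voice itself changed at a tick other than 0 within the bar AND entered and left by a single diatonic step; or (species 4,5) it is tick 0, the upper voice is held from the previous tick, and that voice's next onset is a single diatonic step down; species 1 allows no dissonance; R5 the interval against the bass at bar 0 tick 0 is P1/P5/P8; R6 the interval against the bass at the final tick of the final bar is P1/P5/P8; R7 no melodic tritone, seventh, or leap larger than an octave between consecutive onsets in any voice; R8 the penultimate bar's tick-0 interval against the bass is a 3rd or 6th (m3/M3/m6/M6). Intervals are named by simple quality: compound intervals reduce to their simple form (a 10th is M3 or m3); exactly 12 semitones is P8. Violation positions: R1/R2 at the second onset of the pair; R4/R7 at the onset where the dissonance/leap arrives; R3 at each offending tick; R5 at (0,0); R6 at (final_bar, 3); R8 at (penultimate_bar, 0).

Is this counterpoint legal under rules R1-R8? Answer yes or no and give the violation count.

No (5 violations)

bar 0: v0=C3 v1=C4 (P8)
bar 1: v0=D3 v1=A3 (P5)
bar 2: v0=B2 v1=C4 (m2)
bar 3: v0=A2 v1=C3 (m3)
bar 4: v0=B2 v1=G3 (m6)
bar 5: v0=D3 v1=D4 (P8)
bar 6: v0=C3 v1=G3 (P5)
bar 7: v0=B2 v1=E3 (P4)
bar 8: v0=A2 v1=A3 (P8)
bar 9: v0=B2 v1=G3 (m6)
bar 10: v0=C3 v1=C4 (P8)
  R4 @ bar2.0: B2/C4 m2 untreated
  R2 @ bar5.0: B2/G3 m6 -> D3/D4 P8 similar
  R2 @ bar6.0: D3/D4 P8 -> C3/G3 P5 similar
  R4 @ bar7.0: B2/E3 P4 untreated
  R2 @ bar10.0: B2/G3 m6 -> C3/C4 P8 similar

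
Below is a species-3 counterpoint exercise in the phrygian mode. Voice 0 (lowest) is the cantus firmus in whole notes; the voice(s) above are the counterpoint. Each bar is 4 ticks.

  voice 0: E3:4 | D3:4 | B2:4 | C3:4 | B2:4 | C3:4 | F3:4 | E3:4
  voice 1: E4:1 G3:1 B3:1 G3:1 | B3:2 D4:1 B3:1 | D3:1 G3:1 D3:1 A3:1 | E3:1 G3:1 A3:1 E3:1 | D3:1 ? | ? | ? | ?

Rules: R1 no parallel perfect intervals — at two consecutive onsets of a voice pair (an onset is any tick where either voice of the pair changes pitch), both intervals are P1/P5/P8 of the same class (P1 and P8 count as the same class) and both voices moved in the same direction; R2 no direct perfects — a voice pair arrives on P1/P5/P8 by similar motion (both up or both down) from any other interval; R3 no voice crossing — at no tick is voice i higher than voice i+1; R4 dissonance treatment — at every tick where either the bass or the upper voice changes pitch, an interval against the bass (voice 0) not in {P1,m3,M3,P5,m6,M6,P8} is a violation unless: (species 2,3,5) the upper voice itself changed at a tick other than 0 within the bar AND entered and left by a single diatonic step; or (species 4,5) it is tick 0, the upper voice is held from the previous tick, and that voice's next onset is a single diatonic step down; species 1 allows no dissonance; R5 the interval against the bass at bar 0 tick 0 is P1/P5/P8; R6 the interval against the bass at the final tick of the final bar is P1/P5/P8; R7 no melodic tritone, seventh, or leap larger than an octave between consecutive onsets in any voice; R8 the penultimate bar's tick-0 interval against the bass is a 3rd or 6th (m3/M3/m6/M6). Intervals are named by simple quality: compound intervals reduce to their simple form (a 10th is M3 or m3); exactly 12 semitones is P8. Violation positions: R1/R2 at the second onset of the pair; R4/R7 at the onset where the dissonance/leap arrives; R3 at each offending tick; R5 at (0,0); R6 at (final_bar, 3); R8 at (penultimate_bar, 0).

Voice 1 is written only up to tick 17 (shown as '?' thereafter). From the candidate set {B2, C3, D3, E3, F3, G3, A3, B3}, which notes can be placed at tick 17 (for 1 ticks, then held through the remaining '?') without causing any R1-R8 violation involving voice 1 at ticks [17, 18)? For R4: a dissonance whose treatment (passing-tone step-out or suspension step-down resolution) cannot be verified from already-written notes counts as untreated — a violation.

B2: legal
C3: violates R4
D3: legal
E3: violates R4
F3: violates R4
G3: legal
A3: violates R4
B3: legal

{B2, B3, D3, G3}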